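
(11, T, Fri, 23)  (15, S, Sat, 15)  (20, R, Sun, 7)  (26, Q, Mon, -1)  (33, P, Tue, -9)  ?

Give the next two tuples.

First coordinate: differences are 4, 5, 6, … (increasing by 1 each time); 11, 15, 20, 26, 33 → 41 → 50.
Letter — letters move back 1 place in the alphabet: T, S, R, Q, P → O → N.
Day: runs through the weekdays Mon→Sun; Fri, Sat, Sun, Mon, Tue → Wed → Thu.
Fourth coordinate: 23, 15, 7, -1, -9 → -17 → -25 (−8 each step).
So the next two tuples are (41, O, Wed, -17) and (50, N, Thu, -25).

(41, O, Wed, -17), (50, N, Thu, -25)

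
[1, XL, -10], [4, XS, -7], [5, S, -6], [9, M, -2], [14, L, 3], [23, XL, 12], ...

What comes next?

[37, XS, 26]

First component: each term is the sum of the two before it; 1, 4, 5, 9, 14, 23 → 37.
Size: repeats XL → XS → S → M → L; XL, XS, S, M, L, XL → XS.
Third component: always 11 less than the first component; -10, -7, -6, -2, 3, 12 → 26.
Putting it together: [37, XS, 26].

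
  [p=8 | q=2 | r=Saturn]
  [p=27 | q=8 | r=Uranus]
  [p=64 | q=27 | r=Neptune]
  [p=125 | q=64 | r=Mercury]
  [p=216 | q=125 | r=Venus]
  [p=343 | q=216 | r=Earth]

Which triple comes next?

[p=512 | q=343 | r=Mars]

P: perfect cubes: 2³, 3³, 4³, …; 8, 27, 64, 125, 216, 343 → 512.
For the q, always the previous value of the p: 2, 8, 27, 64, 125, 216 → 343.
R goes Saturn, Uranus, Neptune, Mercury, Venus, Earth → Mars (runs through the planets Mercury→Neptune).
Putting it together: [p=512 | q=343 | r=Mars].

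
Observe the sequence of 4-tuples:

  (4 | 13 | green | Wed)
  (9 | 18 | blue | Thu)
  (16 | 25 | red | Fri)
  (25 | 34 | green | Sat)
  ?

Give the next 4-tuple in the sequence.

(36 | 45 | blue | Sun)

For the first entry, perfect squares: 2², 3², 4², …: 4, 9, 16, 25 → 36.
Second entry goes 13, 18, 25, 34 → 45 (always 9 more than the first entry).
For the colour, repeats green → blue → red: green, blue, red, green → blue.
Day: Wed, Thu, Fri, Sat → Sun (runs through the weekdays Mon→Sun).
Putting it together: (36 | 45 | blue | Sun).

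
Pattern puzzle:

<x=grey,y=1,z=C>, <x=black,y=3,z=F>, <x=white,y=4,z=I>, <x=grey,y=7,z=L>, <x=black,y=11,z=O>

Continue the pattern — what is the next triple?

X — repeats grey → black → white: grey, black, white, grey, black → white.
Y: 1, 3, 4, 7, 11 → 18 (each term is the sum of the two before it).
Z: letters move forward 3 places in the alphabet, so C, F, I, L, O → R.
Putting it together: <x=white,y=18,z=R>.

<x=white,y=18,z=R>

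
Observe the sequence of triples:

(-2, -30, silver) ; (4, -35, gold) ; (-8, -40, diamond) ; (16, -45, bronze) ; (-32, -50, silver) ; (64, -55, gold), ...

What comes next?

First entry goes -2, 4, -8, 16, -32, 64 → -128 (×(-2) each step).
Second entry goes -30, -35, -40, -45, -50, -55 → -60 (−5 each step).
Rank: silver, gold, diamond, bronze, silver, gold → diamond (repeats silver → gold → diamond → bronze).
Putting it together: (-128, -60, diamond).

(-128, -60, diamond)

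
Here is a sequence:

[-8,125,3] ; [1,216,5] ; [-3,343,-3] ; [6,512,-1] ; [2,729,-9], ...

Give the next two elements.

First entry: -8, 1, -3, 6, 2 → 11 → 7 (alternating steps +9, −4, +9, −4, …).
Second entry — perfect cubes: 5³, 6³, 7³, …: 125, 216, 343, 512, 729 → 1000 → 1331.
Third entry: alternating steps +2, −8, +2, −8, …; 3, 5, -3, -1, -9 → -7 → -15.
So the next two elements are [11,1000,-7] and [7,1331,-15].

[11,1000,-7], [7,1331,-15]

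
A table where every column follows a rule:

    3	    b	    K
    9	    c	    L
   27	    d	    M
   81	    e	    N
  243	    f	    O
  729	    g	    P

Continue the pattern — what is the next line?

First component: ×3 each step, so 3, 9, 27, 81, 243, 729 → 2187.
For the first letter, letters move forward 1 place in the alphabet: b, c, d, e, f, g → h.
Second letter goes K, L, M, N, O, P → Q (letters move forward 1 place in the alphabet).
Putting it together: 2187  h  Q.

2187  h  Q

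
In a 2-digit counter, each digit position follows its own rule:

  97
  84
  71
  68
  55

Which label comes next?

42

First digit: 9, 8, 7, 6, 5 → 4 (−1 each step, mod 10).
Second digit — −3 each step, mod 10: 7, 4, 1, 8, 5 → 2.
So the next label is 42.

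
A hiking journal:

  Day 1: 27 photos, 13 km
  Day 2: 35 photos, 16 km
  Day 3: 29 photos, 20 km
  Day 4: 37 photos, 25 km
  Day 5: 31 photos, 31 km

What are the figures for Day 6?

For the photos, alternating steps +8, −6, +8, −6, …: 27, 35, 29, 37, 31 → 39.
Km: differences are 3, 4, 5, … (increasing by 1 each time), so 13, 16, 20, 25, 31 → 38.
So the next record is 39 photos, 38 km.

39 photos, 38 km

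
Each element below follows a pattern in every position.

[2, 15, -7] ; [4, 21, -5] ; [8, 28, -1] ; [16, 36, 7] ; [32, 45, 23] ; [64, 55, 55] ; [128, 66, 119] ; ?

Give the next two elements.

First entry: ×2 each step, so 2, 4, 8, 16, 32, 64, 128 → 256 → 512.
Second entry — differences are 6, 7, 8, … (increasing by 1 each time): 15, 21, 28, 36, 45, 55, 66 → 78 → 91.
Third entry: -7, -5, -1, 7, 23, 55, 119 → 247 → 503 (always 9 less than the first entry).
So the next two elements are [256, 78, 247] and [512, 91, 503].

[256, 78, 247], [512, 91, 503]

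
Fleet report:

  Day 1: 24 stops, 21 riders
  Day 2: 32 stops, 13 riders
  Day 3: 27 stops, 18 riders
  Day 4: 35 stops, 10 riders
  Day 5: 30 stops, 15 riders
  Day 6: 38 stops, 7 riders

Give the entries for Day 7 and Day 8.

33 stops, 12 riders; 41 stops, 4 riders

Stops — alternating steps +8, −5, +8, −5, …: 24, 32, 27, 35, 30, 38 → 33 → 41.
Riders: together with the stops always sums to 45; 21, 13, 18, 10, 15, 7 → 12 → 4.
Putting the parts together: 33 stops, 12 riders and then 41 stops, 4 riders.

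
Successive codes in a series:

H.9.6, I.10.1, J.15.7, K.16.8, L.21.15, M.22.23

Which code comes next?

N.27.38

Letter — letters move forward 1 place in the alphabet: H, I, J, K, L, M → N.
Second component — alternating steps +1, +5, +1, +5, …: 9, 10, 15, 16, 21, 22 → 27.
Third component — each term is the sum of the two before it: 6, 1, 7, 8, 15, 23 → 38.
Putting it together: N.27.38.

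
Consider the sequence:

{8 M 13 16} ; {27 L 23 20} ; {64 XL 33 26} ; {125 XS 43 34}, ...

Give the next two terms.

{216 S 53 44}, {343 M 63 56}

First coordinate goes 8, 27, 64, 125 → 216 → 343 (perfect cubes: 2³, 3³, 4³, …).
For the size, runs through clothing sizes XS→XL: M, L, XL, XS → S → M.
Third coordinate goes 13, 23, 33, 43 → 53 → 63 (+10 each step).
Fourth coordinate: differences are 4, 6, 8, … (increasing by 2 each time); 16, 20, 26, 34 → 44 → 56.
Putting the parts together: {216 S 53 44} and then {343 M 63 56}.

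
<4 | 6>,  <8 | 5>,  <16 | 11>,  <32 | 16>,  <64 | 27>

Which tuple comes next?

First part goes 4, 8, 16, 32, 64 → 128 (×2 each step).
Second part: each term is the sum of the two before it, so 6, 5, 11, 16, 27 → 43.
Combining the parts gives <128 | 43>.

<128 | 43>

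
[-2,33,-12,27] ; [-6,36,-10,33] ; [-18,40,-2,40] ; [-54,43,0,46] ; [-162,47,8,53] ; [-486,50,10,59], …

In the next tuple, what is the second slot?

Second slot: alternating steps +3, +4, +3, +4, …; 33, 36, 40, 43, 47, 50 → 54.

54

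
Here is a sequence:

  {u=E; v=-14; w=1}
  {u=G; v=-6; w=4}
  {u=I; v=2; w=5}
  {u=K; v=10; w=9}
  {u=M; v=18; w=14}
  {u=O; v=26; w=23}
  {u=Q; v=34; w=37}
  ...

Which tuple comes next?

U goes E, G, I, K, M, O, Q → S (letters move forward 2 places in the alphabet).
V: -14, -6, 2, 10, 18, 26, 34 → 42 (+8 each step).
W goes 1, 4, 5, 9, 14, 23, 37 → 60 (each term is the sum of the two before it).
So the next tuple is {u=S; v=42; w=60}.

{u=S; v=42; w=60}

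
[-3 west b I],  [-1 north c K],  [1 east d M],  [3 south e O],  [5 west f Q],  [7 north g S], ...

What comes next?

First part — +2 each step: -3, -1, 1, 3, 5, 7 → 9.
Direction: repeats west → north → east → south; west, north, east, south, west, north → east.
First letter goes b, c, d, e, f, g → h (letters move forward 1 place in the alphabet).
Second letter — letters move forward 2 places in the alphabet: I, K, M, O, Q, S → U.
So the next tuple is [9 east h U].

[9 east h U]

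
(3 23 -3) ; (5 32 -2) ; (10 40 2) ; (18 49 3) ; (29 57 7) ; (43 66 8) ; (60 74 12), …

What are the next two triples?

(80 83 13), (103 91 17)

First slot: differences are 2, 5, 8, … (increasing by 3 each time); 3, 5, 10, 18, 29, 43, 60 → 80 → 103.
For the second slot, alternating steps +9, +8, +9, +8, …: 23, 32, 40, 49, 57, 66, 74 → 83 → 91.
Third slot goes -3, -2, 2, 3, 7, 8, 12 → 13 → 17 (alternating steps +1, +4, +1, +4, …).
So the next two triples are (80 83 13) and (103 91 17).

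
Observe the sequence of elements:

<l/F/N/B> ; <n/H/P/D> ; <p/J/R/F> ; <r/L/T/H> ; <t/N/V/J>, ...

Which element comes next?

<v/P/X/L>

First letter: letters move forward 2 places in the alphabet, so l, n, p, r, t → v.
Second letter: letters move forward 2 places in the alphabet, so F, H, J, L, N → P.
For the third letter, letters move forward 2 places in the alphabet: N, P, R, T, V → X.
Fourth letter: letters move forward 2 places in the alphabet; B, D, F, H, J → L.
Putting it together: <v/P/X/L>.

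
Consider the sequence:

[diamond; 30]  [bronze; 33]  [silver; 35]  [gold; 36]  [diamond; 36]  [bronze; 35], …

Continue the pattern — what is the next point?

[silver; 33]

Rank: repeats diamond → bronze → silver → gold, so diamond, bronze, silver, gold, diamond, bronze → silver.
Second value: differences are 3, 2, 1, … (decreasing by 1 each time); 30, 33, 35, 36, 36, 35 → 33.
Putting it together: [silver; 33].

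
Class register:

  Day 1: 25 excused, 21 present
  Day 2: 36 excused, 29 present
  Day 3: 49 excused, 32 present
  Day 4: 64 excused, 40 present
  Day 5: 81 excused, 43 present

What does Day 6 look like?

Excused: perfect squares: 5², 6², 7², …; 25, 36, 49, 64, 81 → 100.
Present: 21, 29, 32, 40, 43 → 51 (alternating steps +8, +3, +8, +3, …).
Putting it together: 100 excused, 51 present.

100 excused, 51 present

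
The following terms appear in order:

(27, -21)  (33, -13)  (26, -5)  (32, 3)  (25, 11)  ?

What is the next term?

(31, 19)

First part: 27, 33, 26, 32, 25 → 31 (alternating steps +6, −7, +6, −7, …).
For the second part, +8 each step: -21, -13, -5, 3, 11 → 19.
Combining the parts gives (31, 19).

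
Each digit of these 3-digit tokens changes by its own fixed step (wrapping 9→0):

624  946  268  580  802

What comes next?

First digit: +3 each step, mod 10; 6, 9, 2, 5, 8 → 1.
Second digit: +2 each step, mod 10; 2, 4, 6, 8, 0 → 2.
Third digit: +2 each step, mod 10, so 4, 6, 8, 0, 2 → 4.
Combining the parts gives 124.

124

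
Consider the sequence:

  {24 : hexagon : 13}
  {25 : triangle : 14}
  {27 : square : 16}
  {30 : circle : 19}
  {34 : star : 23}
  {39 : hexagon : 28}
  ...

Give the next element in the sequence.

First entry: differences are 1, 2, 3, … (increasing by 1 each time); 24, 25, 27, 30, 34, 39 → 45.
Shape — repeats hexagon → triangle → square → circle → star: hexagon, triangle, square, circle, star, hexagon → triangle.
Third entry goes 13, 14, 16, 19, 23, 28 → 34 (always 11 less than the first entry).
So the next element is {45 : triangle : 34}.

{45 : triangle : 34}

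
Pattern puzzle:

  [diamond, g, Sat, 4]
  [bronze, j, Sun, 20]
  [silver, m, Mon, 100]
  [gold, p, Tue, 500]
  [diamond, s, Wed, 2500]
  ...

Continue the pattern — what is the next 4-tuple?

[bronze, v, Thu, 12500]

Rank goes diamond, bronze, silver, gold, diamond → bronze (repeats diamond → bronze → silver → gold).
Letter: letters move forward 3 places in the alphabet, so g, j, m, p, s → v.
For the day, runs through the weekdays Mon→Sun: Sat, Sun, Mon, Tue, Wed → Thu.
Fourth slot: ×5 each step; 4, 20, 100, 500, 2500 → 12500.
Combining the parts gives [bronze, v, Thu, 12500].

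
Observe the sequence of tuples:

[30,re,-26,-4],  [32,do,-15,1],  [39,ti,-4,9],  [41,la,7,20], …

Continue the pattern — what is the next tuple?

[48,sol,18,34]

First value: 30, 32, 39, 41 → 48 (alternating steps +2, +7, +2, +7, …).
Note: runs backward through the solfège scale do→ti; re, do, ti, la → sol.
Third value: +11 each step; -26, -15, -4, 7 → 18.
Fourth value: differences are 5, 8, 11, … (increasing by 3 each time); -4, 1, 9, 20 → 34.
Putting it together: [48,sol,18,34].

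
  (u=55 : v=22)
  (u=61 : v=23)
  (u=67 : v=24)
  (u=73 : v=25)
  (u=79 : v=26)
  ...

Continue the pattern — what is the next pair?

U — +6 each step: 55, 61, 67, 73, 79 → 85.
For the v, +1 each step: 22, 23, 24, 25, 26 → 27.
Putting it together: (u=85 : v=27).

(u=85 : v=27)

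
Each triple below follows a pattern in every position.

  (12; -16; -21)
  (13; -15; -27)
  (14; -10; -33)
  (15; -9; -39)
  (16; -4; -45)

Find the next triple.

(17; -3; -51)

First coordinate: +1 each step, so 12, 13, 14, 15, 16 → 17.
Second coordinate: -16, -15, -10, -9, -4 → -3 (alternating steps +1, +5, +1, +5, …).
Third coordinate — −6 each step: -21, -27, -33, -39, -45 → -51.
Combining the parts gives (17; -3; -51).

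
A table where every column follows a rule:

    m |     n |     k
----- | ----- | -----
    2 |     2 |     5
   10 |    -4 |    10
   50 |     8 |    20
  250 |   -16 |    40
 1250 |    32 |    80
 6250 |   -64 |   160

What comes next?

31250  128  320

Column m: ×5 each step; 2, 10, 50, 250, 1250, 6250 → 31250.
Column n: ×(-2) each step; 2, -4, 8, -16, 32, -64 → 128.
Column k: ×2 each step; 5, 10, 20, 40, 80, 160 → 320.
Combining the parts gives 31250  128  320.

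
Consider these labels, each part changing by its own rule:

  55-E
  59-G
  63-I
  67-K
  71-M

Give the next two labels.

First component — +4 each step: 55, 59, 63, 67, 71 → 75 → 79.
For the letter, letters move forward 2 places in the alphabet: E, G, I, K, M → O → Q.
Putting the parts together: 75-O and then 79-Q.

75-O, 79-Q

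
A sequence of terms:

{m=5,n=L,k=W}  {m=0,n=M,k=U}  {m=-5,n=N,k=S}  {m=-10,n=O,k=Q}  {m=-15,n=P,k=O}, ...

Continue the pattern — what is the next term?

M: −5 each step, so 5, 0, -5, -10, -15 → -20.
For the n, letters move forward 1 place in the alphabet: L, M, N, O, P → Q.
K: letters move back 2 places in the alphabet, so W, U, S, Q, O → M.
Combining the parts gives {m=-20,n=Q,k=M}.

{m=-20,n=Q,k=M}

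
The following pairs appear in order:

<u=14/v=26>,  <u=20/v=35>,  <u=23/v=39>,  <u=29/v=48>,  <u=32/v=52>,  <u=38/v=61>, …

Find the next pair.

<u=41/v=65>

For the u, alternating steps +6, +3, +6, +3, …: 14, 20, 23, 29, 32, 38 → 41.
V: alternating steps +9, +4, +9, +4, …, so 26, 35, 39, 48, 52, 61 → 65.
Putting it together: <u=41/v=65>.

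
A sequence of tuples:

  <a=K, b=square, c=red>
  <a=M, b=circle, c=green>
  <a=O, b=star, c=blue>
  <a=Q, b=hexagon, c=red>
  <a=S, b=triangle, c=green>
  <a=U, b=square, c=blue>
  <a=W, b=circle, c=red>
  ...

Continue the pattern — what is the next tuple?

A: letters move forward 2 places in the alphabet; K, M, O, Q, S, U, W → Y.
B: repeats square → circle → star → hexagon → triangle; square, circle, star, hexagon, triangle, square, circle → star.
For the c, repeats red → green → blue: red, green, blue, red, green, blue, red → green.
Putting it together: <a=Y, b=star, c=green>.

<a=Y, b=star, c=green>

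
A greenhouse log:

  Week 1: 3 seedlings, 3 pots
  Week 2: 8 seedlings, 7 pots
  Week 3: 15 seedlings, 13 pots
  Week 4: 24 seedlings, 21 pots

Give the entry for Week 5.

Seedlings — differences are 5, 7, 9, … (increasing by 2 each time): 3, 8, 15, 24 → 35.
Pots: differences are 4, 6, 8, … (increasing by 2 each time), so 3, 7, 13, 21 → 31.
Putting it together: 35 seedlings, 31 pots.

35 seedlings, 31 pots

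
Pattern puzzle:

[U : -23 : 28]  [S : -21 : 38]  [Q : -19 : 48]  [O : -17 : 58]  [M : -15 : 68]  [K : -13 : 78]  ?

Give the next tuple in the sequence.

[I : -11 : 88]

Letter: letters move back 2 places in the alphabet, so U, S, Q, O, M, K → I.
Second entry: -23, -21, -19, -17, -15, -13 → -11 (+2 each step).
Third entry: +10 each step, so 28, 38, 48, 58, 68, 78 → 88.
So the next tuple is [I : -11 : 88].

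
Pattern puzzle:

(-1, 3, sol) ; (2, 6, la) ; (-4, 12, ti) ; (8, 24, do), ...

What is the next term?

First entry: -1, 2, -4, 8 → -16 (×(-2) each step).
Second entry goes 3, 6, 12, 24 → 48 (×2 each step).
Note goes sol, la, ti, do → re (runs through the solfège scale do→ti).
Combining the parts gives (-16, 48, re).

(-16, 48, re)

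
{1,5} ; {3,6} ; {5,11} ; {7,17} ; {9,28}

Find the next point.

{11,45}

First entry goes 1, 3, 5, 7, 9 → 11 (+2 each step).
Second entry: each term is the sum of the two before it, so 5, 6, 11, 17, 28 → 45.
Combining the parts gives {11,45}.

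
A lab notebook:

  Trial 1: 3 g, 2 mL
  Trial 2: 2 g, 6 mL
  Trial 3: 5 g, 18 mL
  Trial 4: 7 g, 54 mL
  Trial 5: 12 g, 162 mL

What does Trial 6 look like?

G goes 3, 2, 5, 7, 12 → 19 (each term is the sum of the two before it).
ML: 2, 6, 18, 54, 162 → 486 (×3 each step).
So the next line is 19 g, 486 mL.

19 g, 486 mL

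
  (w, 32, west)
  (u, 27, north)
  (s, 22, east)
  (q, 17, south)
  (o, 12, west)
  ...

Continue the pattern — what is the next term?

(m, 7, north)

Letter: letters move back 2 places in the alphabet, so w, u, s, q, o → m.
Second slot: −5 each step; 32, 27, 22, 17, 12 → 7.
For the direction, repeats west → north → east → south: west, north, east, south, west → north.
Putting it together: (m, 7, north).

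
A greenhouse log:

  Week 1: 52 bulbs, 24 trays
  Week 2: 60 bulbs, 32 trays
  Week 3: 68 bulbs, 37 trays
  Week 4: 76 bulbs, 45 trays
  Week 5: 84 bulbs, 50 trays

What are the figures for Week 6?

92 bulbs, 58 trays

Bulbs: +8 each step, so 52, 60, 68, 76, 84 → 92.
Trays goes 24, 32, 37, 45, 50 → 58 (alternating steps +8, +5, +8, +5, …).
So the next row is 92 bulbs, 58 trays.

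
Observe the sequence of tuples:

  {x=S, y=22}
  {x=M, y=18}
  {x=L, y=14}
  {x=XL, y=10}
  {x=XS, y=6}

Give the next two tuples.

X: S, M, L, XL, XS → S → M (runs through clothing sizes XS→XL).
Y: −4 each step, so 22, 18, 14, 10, 6 → 2 → -2.
Putting the parts together: {x=S, y=2} and then {x=M, y=-2}.

{x=S, y=2}, {x=M, y=-2}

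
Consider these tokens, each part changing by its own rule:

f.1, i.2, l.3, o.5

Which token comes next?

r.8

For the letter, letters move forward 3 places in the alphabet: f, i, l, o → r.
Second component: 1, 2, 3, 5 → 8 (each term is the sum of the two before it).
Combining the parts gives r.8.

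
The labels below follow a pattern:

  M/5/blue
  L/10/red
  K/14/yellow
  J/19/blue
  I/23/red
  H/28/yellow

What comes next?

Letter: letters move back 1 place in the alphabet, so M, L, K, J, I, H → G.
Second component — alternating steps +5, +4, +5, +4, …: 5, 10, 14, 19, 23, 28 → 32.
Colour — repeats blue → red → yellow: blue, red, yellow, blue, red, yellow → blue.
Combining the parts gives G/32/blue.

G/32/blue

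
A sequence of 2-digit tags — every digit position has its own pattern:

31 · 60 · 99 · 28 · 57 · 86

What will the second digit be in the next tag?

5

First digit — +3 each step, mod 10: 3, 6, 9, 2, 5, 8 → 1.
Second digit — −1 each step, mod 10: 1, 0, 9, 8, 7, 6 → 5.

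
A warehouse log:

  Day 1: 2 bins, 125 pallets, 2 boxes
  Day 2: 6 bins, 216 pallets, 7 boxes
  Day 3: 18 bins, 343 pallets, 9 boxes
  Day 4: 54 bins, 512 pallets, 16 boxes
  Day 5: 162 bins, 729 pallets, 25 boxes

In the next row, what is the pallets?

Pallets: perfect cubes: 5³, 6³, 7³, …, so 125, 216, 343, 512, 729 → 1000.

1000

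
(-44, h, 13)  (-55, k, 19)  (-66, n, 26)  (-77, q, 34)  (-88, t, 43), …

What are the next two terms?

First value: −11 each step; -44, -55, -66, -77, -88 → -99 → -110.
Letter goes h, k, n, q, t → w → z (letters move forward 3 places in the alphabet).
Third value: differences are 6, 7, 8, … (increasing by 1 each time), so 13, 19, 26, 34, 43 → 53 → 64.
Putting the parts together: (-99, w, 53) and then (-110, z, 64).

(-99, w, 53), (-110, z, 64)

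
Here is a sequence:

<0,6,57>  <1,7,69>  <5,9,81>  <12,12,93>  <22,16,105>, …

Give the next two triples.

<35,21,117>, <51,27,129>

First slot: 0, 1, 5, 12, 22 → 35 → 51 (differences are 1, 4, 7, … (increasing by 3 each time)).
Second slot — differences are 1, 2, 3, … (increasing by 1 each time): 6, 7, 9, 12, 16 → 21 → 27.
Third slot goes 57, 69, 81, 93, 105 → 117 → 129 (+12 each step).
Putting the parts together: <35,21,117> and then <51,27,129>.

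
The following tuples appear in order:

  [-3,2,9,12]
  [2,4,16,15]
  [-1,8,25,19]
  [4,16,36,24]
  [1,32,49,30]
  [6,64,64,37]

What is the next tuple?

First value: alternating steps +5, −3, +5, −3, …, so -3, 2, -1, 4, 1, 6 → 3.
Second value goes 2, 4, 8, 16, 32, 64 → 128 (×2 each step).
Third value: perfect squares: 3², 4², 5², …; 9, 16, 25, 36, 49, 64 → 81.
Fourth value: differences are 3, 4, 5, … (increasing by 1 each time), so 12, 15, 19, 24, 30, 37 → 45.
So the next tuple is [3,128,81,45].

[3,128,81,45]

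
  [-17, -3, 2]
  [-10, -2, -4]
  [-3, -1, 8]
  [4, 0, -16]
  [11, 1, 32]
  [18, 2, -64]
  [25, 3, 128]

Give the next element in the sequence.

[32, 4, -256]

First slot: +7 each step, so -17, -10, -3, 4, 11, 18, 25 → 32.
Second slot goes -3, -2, -1, 0, 1, 2, 3 → 4 (+1 each step).
Third slot: ×(-2) each step, so 2, -4, 8, -16, 32, -64, 128 → -256.
So the next element is [32, 4, -256].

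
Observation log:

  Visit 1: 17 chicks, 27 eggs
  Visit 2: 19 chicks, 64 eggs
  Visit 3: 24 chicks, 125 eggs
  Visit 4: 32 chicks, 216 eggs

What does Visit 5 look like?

43 chicks, 343 eggs

Chicks: 17, 19, 24, 32 → 43 (differences are 2, 5, 8, … (increasing by 3 each time)).
For the eggs, perfect cubes: 3³, 4³, 5³, …: 27, 64, 125, 216 → 343.
Combining the parts gives 43 chicks, 343 eggs.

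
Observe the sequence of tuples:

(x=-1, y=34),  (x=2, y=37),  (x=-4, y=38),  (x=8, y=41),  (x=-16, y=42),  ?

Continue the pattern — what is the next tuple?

X goes -1, 2, -4, 8, -16 → 32 (×(-2) each step).
Y: alternating steps +3, +1, +3, +1, …; 34, 37, 38, 41, 42 → 45.
Putting it together: (x=32, y=45).

(x=32, y=45)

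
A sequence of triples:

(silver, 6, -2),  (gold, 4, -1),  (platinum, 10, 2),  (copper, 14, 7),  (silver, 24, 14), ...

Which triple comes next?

Metal — repeats silver → gold → platinum → copper: silver, gold, platinum, copper, silver → gold.
Second entry: each term is the sum of the two before it; 6, 4, 10, 14, 24 → 38.
Third entry: differences are 1, 3, 5, … (increasing by 2 each time), so -2, -1, 2, 7, 14 → 23.
Combining the parts gives (gold, 38, 23).

(gold, 38, 23)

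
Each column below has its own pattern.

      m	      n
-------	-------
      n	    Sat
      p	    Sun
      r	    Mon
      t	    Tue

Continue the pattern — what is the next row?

Column m: letters move forward 2 places in the alphabet; n, p, r, t → v.
Column n: runs through the weekdays Mon→Sun, so Sat, Sun, Mon, Tue → Wed.
Combining the parts gives v  Wed.

v  Wed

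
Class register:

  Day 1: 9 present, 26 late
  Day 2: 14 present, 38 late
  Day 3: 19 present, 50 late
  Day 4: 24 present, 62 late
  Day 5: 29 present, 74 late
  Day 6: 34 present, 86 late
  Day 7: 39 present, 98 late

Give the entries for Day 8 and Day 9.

44 present, 110 late; 49 present, 122 late

Present — +5 each step: 9, 14, 19, 24, 29, 34, 39 → 44 → 49.
Late: +12 each step; 26, 38, 50, 62, 74, 86, 98 → 110 → 122.
Putting the parts together: 44 present, 110 late and then 49 present, 122 late.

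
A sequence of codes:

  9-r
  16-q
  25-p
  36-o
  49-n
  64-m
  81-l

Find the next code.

First component: perfect squares: 3², 4², 5², …; 9, 16, 25, 36, 49, 64, 81 → 100.
For the letter, letters move back 1 place in the alphabet: r, q, p, o, n, m, l → k.
So the next code is 100-k.

100-k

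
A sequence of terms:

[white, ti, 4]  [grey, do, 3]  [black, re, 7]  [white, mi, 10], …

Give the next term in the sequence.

Shade: white, grey, black, white → grey (repeats white → grey → black).
Note: runs through the solfège scale do→ti; ti, do, re, mi → fa.
Third slot: each term is the sum of the two before it; 4, 3, 7, 10 → 17.
So the next term is [grey, fa, 17].

[grey, fa, 17]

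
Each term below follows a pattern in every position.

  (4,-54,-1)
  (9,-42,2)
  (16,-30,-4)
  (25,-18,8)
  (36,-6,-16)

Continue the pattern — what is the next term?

First slot: perfect squares: 2², 3², 4², …; 4, 9, 16, 25, 36 → 49.
For the second slot, +12 each step: -54, -42, -30, -18, -6 → 6.
Third slot goes -1, 2, -4, 8, -16 → 32 (×(-2) each step).
Putting it together: (49,6,32).

(49,6,32)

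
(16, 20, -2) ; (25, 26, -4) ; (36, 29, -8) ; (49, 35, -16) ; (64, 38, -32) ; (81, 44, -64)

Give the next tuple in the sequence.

First part: perfect squares: 4², 5², 6², …; 16, 25, 36, 49, 64, 81 → 100.
Second part goes 20, 26, 29, 35, 38, 44 → 47 (alternating steps +6, +3, +6, +3, …).
Third part: -2, -4, -8, -16, -32, -64 → -128 (×2 each step).
So the next tuple is (100, 47, -128).

(100, 47, -128)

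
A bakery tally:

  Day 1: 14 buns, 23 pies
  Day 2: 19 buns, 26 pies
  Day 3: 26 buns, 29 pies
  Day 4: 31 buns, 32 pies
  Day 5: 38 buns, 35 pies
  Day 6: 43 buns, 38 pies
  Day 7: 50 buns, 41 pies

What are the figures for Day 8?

55 buns, 44 pies

Buns goes 14, 19, 26, 31, 38, 43, 50 → 55 (alternating steps +5, +7, +5, +7, …).
Pies — +3 each step: 23, 26, 29, 32, 35, 38, 41 → 44.
So the next line is 55 buns, 44 pies.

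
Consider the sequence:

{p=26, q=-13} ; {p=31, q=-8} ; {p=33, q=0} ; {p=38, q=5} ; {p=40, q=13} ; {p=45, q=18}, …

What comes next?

P goes 26, 31, 33, 38, 40, 45 → 47 (alternating steps +5, +2, +5, +2, …).
Q: alternating steps +5, +8, +5, +8, …; -13, -8, 0, 5, 13, 18 → 26.
So the next term is {p=47, q=26}.

{p=47, q=26}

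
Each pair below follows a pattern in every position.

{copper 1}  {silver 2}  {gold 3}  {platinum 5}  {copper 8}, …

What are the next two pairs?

For the metal, repeats copper → silver → gold → platinum: copper, silver, gold, platinum, copper → silver → gold.
Second entry: each term is the sum of the two before it; 1, 2, 3, 5, 8 → 13 → 21.
So the next two pairs are {silver 13} and {gold 21}.

{silver 13}, {gold 21}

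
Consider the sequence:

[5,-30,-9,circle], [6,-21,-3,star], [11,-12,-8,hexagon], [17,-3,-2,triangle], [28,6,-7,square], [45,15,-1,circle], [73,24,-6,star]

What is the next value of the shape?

Shape: circle, star, hexagon, triangle, square, circle, star → hexagon (repeats circle → star → hexagon → triangle → square).

hexagon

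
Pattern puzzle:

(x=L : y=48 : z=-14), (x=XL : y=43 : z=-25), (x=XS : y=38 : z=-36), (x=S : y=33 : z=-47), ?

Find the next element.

X: runs through clothing sizes XS→XL; L, XL, XS, S → M.
Y goes 48, 43, 38, 33 → 28 (−5 each step).
Z: −11 each step; -14, -25, -36, -47 → -58.
Combining the parts gives (x=M : y=28 : z=-58).

(x=M : y=28 : z=-58)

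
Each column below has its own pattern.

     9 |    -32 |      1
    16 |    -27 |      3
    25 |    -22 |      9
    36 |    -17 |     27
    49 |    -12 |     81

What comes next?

64  -7  243

First component: 9, 16, 25, 36, 49 → 64 (perfect squares: 3², 4², 5², …).
Second component — +5 each step: -32, -27, -22, -17, -12 → -7.
Third component: ×3 each step; 1, 3, 9, 27, 81 → 243.
Putting it together: 64  -7  243.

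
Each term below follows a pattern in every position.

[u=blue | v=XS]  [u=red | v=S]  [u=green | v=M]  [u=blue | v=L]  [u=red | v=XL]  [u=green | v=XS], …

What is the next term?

[u=blue | v=S]

U goes blue, red, green, blue, red, green → blue (repeats blue → red → green).
V: XS, S, M, L, XL, XS → S (repeats XS → S → M → L → XL).
Putting it together: [u=blue | v=S].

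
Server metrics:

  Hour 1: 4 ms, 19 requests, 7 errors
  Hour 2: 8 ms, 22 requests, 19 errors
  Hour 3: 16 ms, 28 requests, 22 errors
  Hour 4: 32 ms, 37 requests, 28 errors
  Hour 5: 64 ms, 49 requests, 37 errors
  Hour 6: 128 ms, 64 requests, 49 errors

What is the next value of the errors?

64

Requests: differences are 3, 6, 9, … (increasing by 3 each time); 19, 22, 28, 37, 49, 64 → 82.
For the errors, always the previous value of the requests: 7, 19, 22, 28, 37, 49 → 64.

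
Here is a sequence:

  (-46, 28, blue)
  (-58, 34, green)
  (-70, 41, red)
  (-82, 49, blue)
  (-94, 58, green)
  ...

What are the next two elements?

(-106, 68, red), (-118, 79, blue)

First component: −12 each step; -46, -58, -70, -82, -94 → -106 → -118.
For the second component, differences are 6, 7, 8, … (increasing by 1 each time): 28, 34, 41, 49, 58 → 68 → 79.
Colour: repeats blue → green → red, so blue, green, red, blue, green → red → blue.
So the next two elements are (-106, 68, red) and (-118, 79, blue).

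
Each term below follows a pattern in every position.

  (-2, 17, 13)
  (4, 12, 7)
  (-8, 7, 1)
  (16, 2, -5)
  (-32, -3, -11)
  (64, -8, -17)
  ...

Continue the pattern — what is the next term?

First slot: ×(-2) each step, so -2, 4, -8, 16, -32, 64 → -128.
Second slot goes 17, 12, 7, 2, -3, -8 → -13 (−5 each step).
Third slot: 13, 7, 1, -5, -11, -17 → -23 (−6 each step).
Putting it together: (-128, -13, -23).

(-128, -13, -23)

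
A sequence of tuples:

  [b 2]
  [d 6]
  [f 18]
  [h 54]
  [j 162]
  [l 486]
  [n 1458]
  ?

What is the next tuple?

Letter: letters move forward 2 places in the alphabet, so b, d, f, h, j, l, n → p.
For the second component, ×3 each step: 2, 6, 18, 54, 162, 486, 1458 → 4374.
Combining the parts gives [p 4374].

[p 4374]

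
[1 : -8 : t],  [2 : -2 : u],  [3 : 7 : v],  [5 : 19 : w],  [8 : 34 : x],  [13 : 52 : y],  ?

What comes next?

[21 : 73 : z]

First slot — each term is the sum of the two before it: 1, 2, 3, 5, 8, 13 → 21.
Second slot: -8, -2, 7, 19, 34, 52 → 73 (differences are 6, 9, 12, … (increasing by 3 each time)).
Letter: letters move forward 1 place in the alphabet, so t, u, v, w, x, y → z.
So the next triple is [21 : 73 : z].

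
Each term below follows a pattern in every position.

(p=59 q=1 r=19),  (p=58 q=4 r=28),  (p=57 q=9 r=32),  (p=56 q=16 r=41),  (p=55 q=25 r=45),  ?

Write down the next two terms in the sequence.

P: 59, 58, 57, 56, 55 → 54 → 53 (−1 each step).
Q: 1, 4, 9, 16, 25 → 36 → 49 (perfect squares: 1², 2², 3², …).
R — alternating steps +9, +4, +9, +4, …: 19, 28, 32, 41, 45 → 54 → 58.
So the next two terms are (p=54 q=36 r=54) and (p=53 q=49 r=58).

(p=54 q=36 r=54), (p=53 q=49 r=58)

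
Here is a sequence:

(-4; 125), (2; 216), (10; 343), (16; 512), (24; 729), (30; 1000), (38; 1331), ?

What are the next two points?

First slot: -4, 2, 10, 16, 24, 30, 38 → 44 → 52 (alternating steps +6, +8, +6, +8, …).
Second slot: 125, 216, 343, 512, 729, 1000, 1331 → 1728 → 2197 (perfect cubes: 5³, 6³, 7³, …).
So the next two points are (44; 1728) and (52; 2197).

(44; 1728), (52; 2197)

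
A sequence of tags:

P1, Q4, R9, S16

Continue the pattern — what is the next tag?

For the letter, letters move forward 1 place in the alphabet: P, Q, R, S → T.
Second component: perfect squares: 1², 2², 3², …, so 1, 4, 9, 16 → 25.
So the next tag is T25.

T25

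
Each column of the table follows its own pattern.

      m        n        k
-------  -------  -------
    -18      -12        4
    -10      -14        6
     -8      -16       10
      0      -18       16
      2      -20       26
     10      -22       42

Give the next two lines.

Column m goes -18, -10, -8, 0, 2, 10 → 12 → 20 (alternating steps +8, +2, +8, +2, …).
For the column n, −2 each step: -12, -14, -16, -18, -20, -22 → -24 → -26.
Column k: 4, 6, 10, 16, 26, 42 → 68 → 110 (each term is the sum of the two before it).
So the next two lines are 12  -24  68 and 20  -26  110.

12  -24  68; 20  -26  110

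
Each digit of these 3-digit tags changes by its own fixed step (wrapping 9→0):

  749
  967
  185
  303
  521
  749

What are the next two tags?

967 then 185

First digit: 7, 9, 1, 3, 5, 7 → 9 → 1 (+2 each step, mod 10).
Second digit — +2 each step, mod 10: 4, 6, 8, 0, 2, 4 → 6 → 8.
For the third digit, −2 each step, mod 10: 9, 7, 5, 3, 1, 9 → 7 → 5.
So the next two tags are 967 and 185.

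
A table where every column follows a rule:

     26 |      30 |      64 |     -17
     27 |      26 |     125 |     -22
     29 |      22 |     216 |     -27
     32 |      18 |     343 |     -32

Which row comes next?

For the first component, differences are 1, 2, 3, … (increasing by 1 each time): 26, 27, 29, 32 → 36.
Second component: −4 each step, so 30, 26, 22, 18 → 14.
For the third component, perfect cubes: 4³, 5³, 6³, …: 64, 125, 216, 343 → 512.
Fourth component: −5 each step; -17, -22, -27, -32 → -37.
So the next row is 36  14  512  -37.

36  14  512  -37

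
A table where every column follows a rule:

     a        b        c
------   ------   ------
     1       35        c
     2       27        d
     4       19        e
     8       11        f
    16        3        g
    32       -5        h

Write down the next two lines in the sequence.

Column a goes 1, 2, 4, 8, 16, 32 → 64 → 128 (×2 each step).
Column b — −8 each step: 35, 27, 19, 11, 3, -5 → -13 → -21.
Column c: letters move forward 1 place in the alphabet, so c, d, e, f, g, h → i → j.
So the next two lines are 64  -13  i and 128  -21  j.

64  -13  i; 128  -21  j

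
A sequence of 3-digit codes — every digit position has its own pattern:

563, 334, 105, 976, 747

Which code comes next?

For the first digit, −2 each step, mod 10: 5, 3, 1, 9, 7 → 5.
Second digit — −3 each step, mod 10: 6, 3, 0, 7, 4 → 1.
Third digit: 3, 4, 5, 6, 7 → 8 (+1 each step, mod 10).
So the next code is 518.

518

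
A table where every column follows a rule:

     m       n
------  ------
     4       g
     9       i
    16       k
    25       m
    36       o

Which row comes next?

49  q

Column m: 4, 9, 16, 25, 36 → 49 (perfect squares: 2², 3², 4², …).
For the column n, letters move forward 2 places in the alphabet: g, i, k, m, o → q.
Putting it together: 49  q.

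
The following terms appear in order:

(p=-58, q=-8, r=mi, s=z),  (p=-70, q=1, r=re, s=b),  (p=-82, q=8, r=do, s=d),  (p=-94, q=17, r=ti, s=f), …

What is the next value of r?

R: runs backward through the solfège scale do→ti; mi, re, do, ti → la.

la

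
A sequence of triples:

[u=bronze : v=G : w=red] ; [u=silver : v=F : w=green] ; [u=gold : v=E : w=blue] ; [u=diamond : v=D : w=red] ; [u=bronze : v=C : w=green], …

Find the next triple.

[u=silver : v=B : w=blue]

U goes bronze, silver, gold, diamond, bronze → silver (repeats bronze → silver → gold → diamond).
V — letters move back 1 place in the alphabet: G, F, E, D, C → B.
For the w, repeats red → green → blue: red, green, blue, red, green → blue.
So the next triple is [u=silver : v=B : w=blue].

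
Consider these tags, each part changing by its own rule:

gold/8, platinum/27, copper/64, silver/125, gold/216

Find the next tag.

platinum/343

Metal — repeats gold → platinum → copper → silver: gold, platinum, copper, silver, gold → platinum.
Second component goes 8, 27, 64, 125, 216 → 343 (perfect cubes: 2³, 3³, 4³, …).
Combining the parts gives platinum/343.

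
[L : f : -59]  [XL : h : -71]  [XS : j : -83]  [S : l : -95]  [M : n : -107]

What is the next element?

Size: runs through clothing sizes XS→XL, so L, XL, XS, S, M → L.
Letter goes f, h, j, l, n → p (letters move forward 2 places in the alphabet).
Third entry: −12 each step, so -59, -71, -83, -95, -107 → -119.
Putting it together: [L : p : -119].

[L : p : -119]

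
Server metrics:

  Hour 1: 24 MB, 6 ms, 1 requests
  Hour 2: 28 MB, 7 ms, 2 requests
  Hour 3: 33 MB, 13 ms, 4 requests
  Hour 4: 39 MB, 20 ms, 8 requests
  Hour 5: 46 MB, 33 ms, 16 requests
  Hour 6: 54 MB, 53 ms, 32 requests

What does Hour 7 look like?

63 MB, 86 ms, 64 requests

MB — differences are 4, 5, 6, … (increasing by 1 each time): 24, 28, 33, 39, 46, 54 → 63.
Ms: 6, 7, 13, 20, 33, 53 → 86 (each term is the sum of the two before it).
Requests goes 1, 2, 4, 8, 16, 32 → 64 (×2 each step).
So the next row is 63 MB, 86 ms, 64 requests.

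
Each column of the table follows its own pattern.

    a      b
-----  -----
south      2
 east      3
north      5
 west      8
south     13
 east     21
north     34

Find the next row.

Column a — repeats south → east → north → west: south, east, north, west, south, east, north → west.
Column b goes 2, 3, 5, 8, 13, 21, 34 → 55 (each term is the sum of the two before it).
Putting it together: west  55.

west  55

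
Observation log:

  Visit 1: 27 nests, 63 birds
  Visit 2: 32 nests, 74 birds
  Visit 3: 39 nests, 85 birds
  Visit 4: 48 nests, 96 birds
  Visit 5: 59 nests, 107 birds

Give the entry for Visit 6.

Nests goes 27, 32, 39, 48, 59 → 72 (differences are 5, 7, 9, … (increasing by 2 each time)).
Birds goes 63, 74, 85, 96, 107 → 118 (+11 each step).
So the next record is 72 nests, 118 birds.

72 nests, 118 birds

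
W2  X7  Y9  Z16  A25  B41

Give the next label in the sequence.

Letter: W, X, Y, Z, A, B → C (letters move forward 1 place in the alphabet, wrapping Z→A).
Second component — each term is the sum of the two before it: 2, 7, 9, 16, 25, 41 → 66.
So the next label is C66.

C66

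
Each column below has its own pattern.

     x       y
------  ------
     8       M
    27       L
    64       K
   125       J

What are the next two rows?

Column x: perfect cubes: 2³, 3³, 4³, …; 8, 27, 64, 125 → 216 → 343.
Column y: letters move back 1 place in the alphabet, so M, L, K, J → I → H.
Putting the parts together: 216  I and then 343  H.

216  I; 343  H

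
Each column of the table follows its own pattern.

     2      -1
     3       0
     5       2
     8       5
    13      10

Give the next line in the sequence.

21  18

First component — each term is the sum of the two before it: 2, 3, 5, 8, 13 → 21.
Second component: -1, 0, 2, 5, 10 → 18 (always 3 less than the first component).
Combining the parts gives 21  18.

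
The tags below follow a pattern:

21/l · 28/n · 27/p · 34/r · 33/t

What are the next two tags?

40/v then 39/x

For the first component, alternating steps +7, −1, +7, −1, …: 21, 28, 27, 34, 33 → 40 → 39.
Letter: letters move forward 2 places in the alphabet; l, n, p, r, t → v → x.
So the next two tags are 40/v and 39/x.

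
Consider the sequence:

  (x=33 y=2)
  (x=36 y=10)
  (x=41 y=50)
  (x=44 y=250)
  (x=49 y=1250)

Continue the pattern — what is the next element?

(x=52 y=6250)

X — alternating steps +3, +5, +3, +5, …: 33, 36, 41, 44, 49 → 52.
Y: 2, 10, 50, 250, 1250 → 6250 (×5 each step).
So the next element is (x=52 y=6250).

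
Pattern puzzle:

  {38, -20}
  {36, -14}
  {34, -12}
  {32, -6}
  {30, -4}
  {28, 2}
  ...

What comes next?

For the first part, −2 each step: 38, 36, 34, 32, 30, 28 → 26.
Second part: alternating steps +6, +2, +6, +2, …, so -20, -14, -12, -6, -4, 2 → 4.
Putting it together: {26, 4}.

{26, 4}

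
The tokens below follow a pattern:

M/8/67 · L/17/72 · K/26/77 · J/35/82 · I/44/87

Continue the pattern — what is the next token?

Letter: letters move back 1 place in the alphabet, so M, L, K, J, I → H.
Second component: 8, 17, 26, 35, 44 → 53 (+9 each step).
Third component: +5 each step; 67, 72, 77, 82, 87 → 92.
Combining the parts gives H/53/92.

H/53/92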